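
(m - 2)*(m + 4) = m^2 + 2*m - 8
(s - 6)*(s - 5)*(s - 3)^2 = s^4 - 17*s^3 + 105*s^2 - 279*s + 270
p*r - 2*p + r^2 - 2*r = (p + r)*(r - 2)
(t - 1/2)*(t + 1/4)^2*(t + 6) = t^4 + 6*t^3 - 3*t^2/16 - 37*t/32 - 3/16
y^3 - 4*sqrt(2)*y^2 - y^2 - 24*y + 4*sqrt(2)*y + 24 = (y - 1)*(y - 6*sqrt(2))*(y + 2*sqrt(2))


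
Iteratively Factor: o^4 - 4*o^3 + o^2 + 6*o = (o + 1)*(o^3 - 5*o^2 + 6*o) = (o - 3)*(o + 1)*(o^2 - 2*o) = (o - 3)*(o - 2)*(o + 1)*(o)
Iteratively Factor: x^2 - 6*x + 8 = (x - 2)*(x - 4)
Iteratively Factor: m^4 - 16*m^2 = (m + 4)*(m^3 - 4*m^2) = m*(m + 4)*(m^2 - 4*m) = m^2*(m + 4)*(m - 4)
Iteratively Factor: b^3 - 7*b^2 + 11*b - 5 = (b - 5)*(b^2 - 2*b + 1) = (b - 5)*(b - 1)*(b - 1)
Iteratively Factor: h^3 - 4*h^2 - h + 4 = (h + 1)*(h^2 - 5*h + 4) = (h - 4)*(h + 1)*(h - 1)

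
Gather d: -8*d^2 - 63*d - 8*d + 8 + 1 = -8*d^2 - 71*d + 9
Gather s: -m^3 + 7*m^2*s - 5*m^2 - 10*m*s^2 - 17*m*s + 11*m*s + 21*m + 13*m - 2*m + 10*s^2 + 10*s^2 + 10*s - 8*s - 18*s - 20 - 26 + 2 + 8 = -m^3 - 5*m^2 + 32*m + s^2*(20 - 10*m) + s*(7*m^2 - 6*m - 16) - 36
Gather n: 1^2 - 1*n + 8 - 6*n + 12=21 - 7*n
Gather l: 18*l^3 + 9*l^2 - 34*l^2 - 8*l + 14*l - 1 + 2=18*l^3 - 25*l^2 + 6*l + 1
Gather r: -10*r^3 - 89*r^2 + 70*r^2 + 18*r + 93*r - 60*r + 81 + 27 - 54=-10*r^3 - 19*r^2 + 51*r + 54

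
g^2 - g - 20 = (g - 5)*(g + 4)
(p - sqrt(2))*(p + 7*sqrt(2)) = p^2 + 6*sqrt(2)*p - 14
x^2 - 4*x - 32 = (x - 8)*(x + 4)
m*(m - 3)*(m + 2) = m^3 - m^2 - 6*m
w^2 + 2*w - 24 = (w - 4)*(w + 6)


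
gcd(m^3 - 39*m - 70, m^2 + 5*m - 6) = 1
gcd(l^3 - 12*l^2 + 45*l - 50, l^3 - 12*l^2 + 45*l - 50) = l^3 - 12*l^2 + 45*l - 50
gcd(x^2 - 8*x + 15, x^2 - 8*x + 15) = x^2 - 8*x + 15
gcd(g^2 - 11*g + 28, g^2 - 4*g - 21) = g - 7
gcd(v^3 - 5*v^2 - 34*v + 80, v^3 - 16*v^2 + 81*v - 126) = 1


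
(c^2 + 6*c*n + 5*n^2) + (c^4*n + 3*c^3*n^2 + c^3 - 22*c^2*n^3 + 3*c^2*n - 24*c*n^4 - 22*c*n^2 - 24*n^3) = c^4*n + 3*c^3*n^2 + c^3 - 22*c^2*n^3 + 3*c^2*n + c^2 - 24*c*n^4 - 22*c*n^2 + 6*c*n - 24*n^3 + 5*n^2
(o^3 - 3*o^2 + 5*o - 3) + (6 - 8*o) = o^3 - 3*o^2 - 3*o + 3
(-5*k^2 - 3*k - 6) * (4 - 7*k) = 35*k^3 + k^2 + 30*k - 24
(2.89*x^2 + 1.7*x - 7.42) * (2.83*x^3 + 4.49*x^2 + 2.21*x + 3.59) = 8.1787*x^5 + 17.7871*x^4 - 6.9787*x^3 - 19.1837*x^2 - 10.2952*x - 26.6378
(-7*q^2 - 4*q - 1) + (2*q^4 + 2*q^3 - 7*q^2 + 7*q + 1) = 2*q^4 + 2*q^3 - 14*q^2 + 3*q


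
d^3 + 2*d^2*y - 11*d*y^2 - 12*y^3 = (d - 3*y)*(d + y)*(d + 4*y)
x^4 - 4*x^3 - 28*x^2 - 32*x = x*(x - 8)*(x + 2)^2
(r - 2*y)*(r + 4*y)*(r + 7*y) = r^3 + 9*r^2*y + 6*r*y^2 - 56*y^3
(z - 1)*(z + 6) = z^2 + 5*z - 6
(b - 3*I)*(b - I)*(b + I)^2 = b^4 - 2*I*b^3 + 4*b^2 - 2*I*b + 3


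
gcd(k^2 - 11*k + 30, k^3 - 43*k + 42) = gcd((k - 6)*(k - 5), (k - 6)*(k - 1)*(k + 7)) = k - 6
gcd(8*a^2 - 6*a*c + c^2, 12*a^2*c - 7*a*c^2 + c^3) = 4*a - c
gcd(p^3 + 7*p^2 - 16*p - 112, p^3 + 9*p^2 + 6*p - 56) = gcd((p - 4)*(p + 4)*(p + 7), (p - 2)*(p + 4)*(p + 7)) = p^2 + 11*p + 28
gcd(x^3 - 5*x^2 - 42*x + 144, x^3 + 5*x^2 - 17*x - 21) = x - 3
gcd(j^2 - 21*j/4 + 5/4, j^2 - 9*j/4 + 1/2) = j - 1/4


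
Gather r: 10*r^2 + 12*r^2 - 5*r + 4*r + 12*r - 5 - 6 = 22*r^2 + 11*r - 11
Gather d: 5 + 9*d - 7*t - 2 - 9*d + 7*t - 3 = 0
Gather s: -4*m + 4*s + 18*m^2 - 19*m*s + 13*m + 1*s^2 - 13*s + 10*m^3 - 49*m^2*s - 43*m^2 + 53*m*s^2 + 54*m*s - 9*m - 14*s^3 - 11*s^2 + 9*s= 10*m^3 - 25*m^2 - 14*s^3 + s^2*(53*m - 10) + s*(-49*m^2 + 35*m)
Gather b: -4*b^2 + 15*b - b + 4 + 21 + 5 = -4*b^2 + 14*b + 30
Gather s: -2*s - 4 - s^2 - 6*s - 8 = -s^2 - 8*s - 12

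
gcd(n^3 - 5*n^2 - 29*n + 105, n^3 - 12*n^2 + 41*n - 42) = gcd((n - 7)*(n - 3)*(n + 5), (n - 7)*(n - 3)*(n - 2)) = n^2 - 10*n + 21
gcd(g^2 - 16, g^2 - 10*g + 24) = g - 4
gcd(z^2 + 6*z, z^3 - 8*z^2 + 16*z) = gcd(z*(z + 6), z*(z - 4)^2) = z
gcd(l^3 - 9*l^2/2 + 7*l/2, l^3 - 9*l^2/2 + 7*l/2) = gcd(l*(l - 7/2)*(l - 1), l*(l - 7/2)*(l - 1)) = l^3 - 9*l^2/2 + 7*l/2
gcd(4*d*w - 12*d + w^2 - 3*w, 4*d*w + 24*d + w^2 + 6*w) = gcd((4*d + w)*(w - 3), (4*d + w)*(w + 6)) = 4*d + w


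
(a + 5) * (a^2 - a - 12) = a^3 + 4*a^2 - 17*a - 60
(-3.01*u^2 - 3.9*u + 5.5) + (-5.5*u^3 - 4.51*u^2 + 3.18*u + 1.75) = -5.5*u^3 - 7.52*u^2 - 0.72*u + 7.25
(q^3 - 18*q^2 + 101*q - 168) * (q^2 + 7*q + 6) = q^5 - 11*q^4 - 19*q^3 + 431*q^2 - 570*q - 1008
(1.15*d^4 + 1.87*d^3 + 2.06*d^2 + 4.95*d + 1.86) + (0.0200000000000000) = 1.15*d^4 + 1.87*d^3 + 2.06*d^2 + 4.95*d + 1.88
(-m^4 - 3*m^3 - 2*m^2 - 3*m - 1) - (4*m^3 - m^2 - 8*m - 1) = -m^4 - 7*m^3 - m^2 + 5*m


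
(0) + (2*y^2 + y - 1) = 2*y^2 + y - 1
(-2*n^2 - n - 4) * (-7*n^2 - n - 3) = 14*n^4 + 9*n^3 + 35*n^2 + 7*n + 12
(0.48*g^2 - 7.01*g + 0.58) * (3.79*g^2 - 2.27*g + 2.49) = 1.8192*g^4 - 27.6575*g^3 + 19.3061*g^2 - 18.7715*g + 1.4442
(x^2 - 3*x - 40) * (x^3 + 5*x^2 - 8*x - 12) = x^5 + 2*x^4 - 63*x^3 - 188*x^2 + 356*x + 480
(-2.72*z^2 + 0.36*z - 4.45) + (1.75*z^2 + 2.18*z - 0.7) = -0.97*z^2 + 2.54*z - 5.15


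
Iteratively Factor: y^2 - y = (y - 1)*(y)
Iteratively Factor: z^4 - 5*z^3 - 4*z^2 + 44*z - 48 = (z - 2)*(z^3 - 3*z^2 - 10*z + 24) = (z - 4)*(z - 2)*(z^2 + z - 6) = (z - 4)*(z - 2)^2*(z + 3)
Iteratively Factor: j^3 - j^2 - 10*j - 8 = (j + 1)*(j^2 - 2*j - 8) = (j - 4)*(j + 1)*(j + 2)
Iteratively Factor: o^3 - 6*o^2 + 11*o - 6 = (o - 1)*(o^2 - 5*o + 6) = (o - 2)*(o - 1)*(o - 3)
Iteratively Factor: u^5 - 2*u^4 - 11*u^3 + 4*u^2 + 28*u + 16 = (u + 1)*(u^4 - 3*u^3 - 8*u^2 + 12*u + 16) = (u + 1)^2*(u^3 - 4*u^2 - 4*u + 16) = (u - 4)*(u + 1)^2*(u^2 - 4) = (u - 4)*(u - 2)*(u + 1)^2*(u + 2)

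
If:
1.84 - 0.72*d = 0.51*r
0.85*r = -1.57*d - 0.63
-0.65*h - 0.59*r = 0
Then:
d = -9.99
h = -16.08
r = 17.71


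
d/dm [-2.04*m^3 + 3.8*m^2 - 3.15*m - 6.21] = -6.12*m^2 + 7.6*m - 3.15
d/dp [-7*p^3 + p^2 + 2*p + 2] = -21*p^2 + 2*p + 2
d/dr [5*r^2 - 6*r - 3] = 10*r - 6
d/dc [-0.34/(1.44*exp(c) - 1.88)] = 0.4896*exp(c)/(1.44*exp(c) - 1.88)^2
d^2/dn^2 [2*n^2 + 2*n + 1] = 4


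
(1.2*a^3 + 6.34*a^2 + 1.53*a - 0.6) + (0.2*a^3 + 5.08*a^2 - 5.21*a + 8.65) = 1.4*a^3 + 11.42*a^2 - 3.68*a + 8.05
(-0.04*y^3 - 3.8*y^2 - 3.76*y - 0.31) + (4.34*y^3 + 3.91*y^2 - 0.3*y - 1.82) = 4.3*y^3 + 0.11*y^2 - 4.06*y - 2.13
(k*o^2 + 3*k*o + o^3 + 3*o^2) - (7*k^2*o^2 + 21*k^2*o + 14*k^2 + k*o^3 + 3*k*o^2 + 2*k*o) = -7*k^2*o^2 - 21*k^2*o - 14*k^2 - k*o^3 - 2*k*o^2 + k*o + o^3 + 3*o^2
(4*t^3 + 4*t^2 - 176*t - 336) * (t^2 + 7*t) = 4*t^5 + 32*t^4 - 148*t^3 - 1568*t^2 - 2352*t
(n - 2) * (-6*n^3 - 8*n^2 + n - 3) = -6*n^4 + 4*n^3 + 17*n^2 - 5*n + 6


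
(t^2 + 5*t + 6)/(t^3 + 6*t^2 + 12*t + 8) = (t + 3)/(t^2 + 4*t + 4)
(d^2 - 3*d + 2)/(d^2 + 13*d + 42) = (d^2 - 3*d + 2)/(d^2 + 13*d + 42)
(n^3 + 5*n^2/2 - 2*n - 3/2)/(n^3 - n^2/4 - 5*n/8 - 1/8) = 4*(n + 3)/(4*n + 1)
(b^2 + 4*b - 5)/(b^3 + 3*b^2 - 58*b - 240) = (b - 1)/(b^2 - 2*b - 48)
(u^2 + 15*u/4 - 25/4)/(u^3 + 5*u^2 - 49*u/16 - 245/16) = 4*(4*u - 5)/(16*u^2 - 49)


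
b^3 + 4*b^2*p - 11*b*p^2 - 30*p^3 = (b - 3*p)*(b + 2*p)*(b + 5*p)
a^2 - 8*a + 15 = (a - 5)*(a - 3)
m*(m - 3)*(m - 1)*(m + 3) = m^4 - m^3 - 9*m^2 + 9*m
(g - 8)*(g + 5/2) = g^2 - 11*g/2 - 20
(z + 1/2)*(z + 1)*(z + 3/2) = z^3 + 3*z^2 + 11*z/4 + 3/4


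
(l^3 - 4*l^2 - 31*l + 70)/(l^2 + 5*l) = l - 9 + 14/l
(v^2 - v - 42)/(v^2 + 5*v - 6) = (v - 7)/(v - 1)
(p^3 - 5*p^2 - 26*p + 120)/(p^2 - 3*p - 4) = (p^2 - p - 30)/(p + 1)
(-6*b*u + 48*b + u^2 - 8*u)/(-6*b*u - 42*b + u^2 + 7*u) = (u - 8)/(u + 7)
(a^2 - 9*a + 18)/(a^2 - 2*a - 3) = (a - 6)/(a + 1)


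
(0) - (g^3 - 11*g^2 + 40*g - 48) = -g^3 + 11*g^2 - 40*g + 48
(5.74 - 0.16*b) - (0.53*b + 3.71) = 2.03 - 0.69*b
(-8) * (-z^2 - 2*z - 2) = 8*z^2 + 16*z + 16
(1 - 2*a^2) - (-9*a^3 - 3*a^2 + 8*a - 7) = 9*a^3 + a^2 - 8*a + 8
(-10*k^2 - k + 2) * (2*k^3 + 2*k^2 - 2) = -20*k^5 - 22*k^4 + 2*k^3 + 24*k^2 + 2*k - 4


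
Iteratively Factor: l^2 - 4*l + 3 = (l - 1)*(l - 3)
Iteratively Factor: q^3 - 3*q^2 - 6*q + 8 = (q - 1)*(q^2 - 2*q - 8) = (q - 4)*(q - 1)*(q + 2)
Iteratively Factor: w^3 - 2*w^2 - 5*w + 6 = (w + 2)*(w^2 - 4*w + 3) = (w - 1)*(w + 2)*(w - 3)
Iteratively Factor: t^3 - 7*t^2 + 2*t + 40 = (t + 2)*(t^2 - 9*t + 20) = (t - 5)*(t + 2)*(t - 4)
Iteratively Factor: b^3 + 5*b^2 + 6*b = (b)*(b^2 + 5*b + 6) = b*(b + 2)*(b + 3)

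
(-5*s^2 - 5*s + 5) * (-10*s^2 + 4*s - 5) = 50*s^4 + 30*s^3 - 45*s^2 + 45*s - 25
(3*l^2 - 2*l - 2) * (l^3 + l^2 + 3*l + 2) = 3*l^5 + l^4 + 5*l^3 - 2*l^2 - 10*l - 4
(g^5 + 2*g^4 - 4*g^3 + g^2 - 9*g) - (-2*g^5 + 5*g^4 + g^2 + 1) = 3*g^5 - 3*g^4 - 4*g^3 - 9*g - 1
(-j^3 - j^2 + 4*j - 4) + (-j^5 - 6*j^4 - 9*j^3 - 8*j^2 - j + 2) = -j^5 - 6*j^4 - 10*j^3 - 9*j^2 + 3*j - 2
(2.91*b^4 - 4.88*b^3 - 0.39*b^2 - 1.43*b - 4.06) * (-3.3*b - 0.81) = -9.603*b^5 + 13.7469*b^4 + 5.2398*b^3 + 5.0349*b^2 + 14.5563*b + 3.2886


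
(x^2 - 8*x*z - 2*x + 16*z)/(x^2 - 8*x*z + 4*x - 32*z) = (x - 2)/(x + 4)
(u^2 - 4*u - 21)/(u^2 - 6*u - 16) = (-u^2 + 4*u + 21)/(-u^2 + 6*u + 16)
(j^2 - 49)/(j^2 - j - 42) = (j + 7)/(j + 6)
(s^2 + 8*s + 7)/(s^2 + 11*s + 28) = (s + 1)/(s + 4)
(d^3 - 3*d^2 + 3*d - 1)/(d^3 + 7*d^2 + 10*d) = (d^3 - 3*d^2 + 3*d - 1)/(d*(d^2 + 7*d + 10))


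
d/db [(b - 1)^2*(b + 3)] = (b - 1)*(3*b + 5)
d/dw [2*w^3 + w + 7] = 6*w^2 + 1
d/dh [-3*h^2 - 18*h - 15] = -6*h - 18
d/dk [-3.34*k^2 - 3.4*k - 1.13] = -6.68*k - 3.4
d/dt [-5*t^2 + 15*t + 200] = 15 - 10*t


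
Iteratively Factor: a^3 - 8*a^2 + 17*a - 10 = (a - 2)*(a^2 - 6*a + 5) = (a - 5)*(a - 2)*(a - 1)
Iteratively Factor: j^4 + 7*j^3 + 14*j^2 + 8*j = (j + 2)*(j^3 + 5*j^2 + 4*j) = (j + 1)*(j + 2)*(j^2 + 4*j) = (j + 1)*(j + 2)*(j + 4)*(j)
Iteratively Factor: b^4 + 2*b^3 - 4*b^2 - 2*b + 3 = (b + 3)*(b^3 - b^2 - b + 1) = (b - 1)*(b + 3)*(b^2 - 1) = (b - 1)*(b + 1)*(b + 3)*(b - 1)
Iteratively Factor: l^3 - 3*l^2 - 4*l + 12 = (l + 2)*(l^2 - 5*l + 6) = (l - 2)*(l + 2)*(l - 3)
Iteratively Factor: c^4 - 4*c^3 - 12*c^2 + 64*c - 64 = (c - 4)*(c^3 - 12*c + 16) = (c - 4)*(c - 2)*(c^2 + 2*c - 8) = (c - 4)*(c - 2)^2*(c + 4)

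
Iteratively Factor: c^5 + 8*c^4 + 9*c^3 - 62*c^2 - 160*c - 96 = (c + 2)*(c^4 + 6*c^3 - 3*c^2 - 56*c - 48) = (c + 2)*(c + 4)*(c^3 + 2*c^2 - 11*c - 12) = (c - 3)*(c + 2)*(c + 4)*(c^2 + 5*c + 4) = (c - 3)*(c + 2)*(c + 4)^2*(c + 1)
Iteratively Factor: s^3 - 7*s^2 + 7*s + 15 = (s - 3)*(s^2 - 4*s - 5) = (s - 5)*(s - 3)*(s + 1)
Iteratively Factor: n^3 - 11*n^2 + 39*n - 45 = (n - 5)*(n^2 - 6*n + 9) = (n - 5)*(n - 3)*(n - 3)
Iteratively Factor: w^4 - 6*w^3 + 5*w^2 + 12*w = (w - 4)*(w^3 - 2*w^2 - 3*w) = w*(w - 4)*(w^2 - 2*w - 3) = w*(w - 4)*(w - 3)*(w + 1)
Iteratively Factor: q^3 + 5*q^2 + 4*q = (q)*(q^2 + 5*q + 4) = q*(q + 1)*(q + 4)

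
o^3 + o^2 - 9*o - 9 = (o - 3)*(o + 1)*(o + 3)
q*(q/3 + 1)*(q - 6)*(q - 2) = q^4/3 - 5*q^3/3 - 4*q^2 + 12*q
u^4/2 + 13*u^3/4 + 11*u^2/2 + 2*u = u*(u/2 + 1)*(u + 1/2)*(u + 4)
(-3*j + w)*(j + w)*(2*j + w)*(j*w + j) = -6*j^4*w - 6*j^4 - 7*j^3*w^2 - 7*j^3*w + j*w^4 + j*w^3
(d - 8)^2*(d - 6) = d^3 - 22*d^2 + 160*d - 384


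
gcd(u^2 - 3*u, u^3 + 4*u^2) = u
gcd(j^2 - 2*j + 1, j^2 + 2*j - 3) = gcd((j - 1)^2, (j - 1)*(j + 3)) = j - 1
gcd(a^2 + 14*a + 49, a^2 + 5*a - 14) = a + 7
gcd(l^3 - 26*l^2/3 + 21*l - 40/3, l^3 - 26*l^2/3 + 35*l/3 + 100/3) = l - 5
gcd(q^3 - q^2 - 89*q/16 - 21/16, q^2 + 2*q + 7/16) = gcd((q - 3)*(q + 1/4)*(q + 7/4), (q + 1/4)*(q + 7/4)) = q^2 + 2*q + 7/16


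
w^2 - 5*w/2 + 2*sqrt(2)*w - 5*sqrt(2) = (w - 5/2)*(w + 2*sqrt(2))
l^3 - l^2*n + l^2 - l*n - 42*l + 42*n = (l - 6)*(l + 7)*(l - n)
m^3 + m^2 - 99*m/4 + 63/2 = (m - 7/2)*(m - 3/2)*(m + 6)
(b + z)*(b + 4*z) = b^2 + 5*b*z + 4*z^2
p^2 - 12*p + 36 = (p - 6)^2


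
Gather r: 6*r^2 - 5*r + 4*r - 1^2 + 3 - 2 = 6*r^2 - r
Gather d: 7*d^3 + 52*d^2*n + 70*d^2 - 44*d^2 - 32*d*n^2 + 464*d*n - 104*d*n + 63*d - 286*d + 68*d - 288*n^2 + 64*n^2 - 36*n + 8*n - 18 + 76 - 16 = 7*d^3 + d^2*(52*n + 26) + d*(-32*n^2 + 360*n - 155) - 224*n^2 - 28*n + 42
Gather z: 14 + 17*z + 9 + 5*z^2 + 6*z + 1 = 5*z^2 + 23*z + 24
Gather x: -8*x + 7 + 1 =8 - 8*x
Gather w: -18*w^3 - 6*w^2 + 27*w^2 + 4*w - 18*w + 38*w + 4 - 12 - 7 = -18*w^3 + 21*w^2 + 24*w - 15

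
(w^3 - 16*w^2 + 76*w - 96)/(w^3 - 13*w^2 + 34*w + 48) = (w - 2)/(w + 1)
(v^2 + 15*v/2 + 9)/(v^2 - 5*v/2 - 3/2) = (2*v^2 + 15*v + 18)/(2*v^2 - 5*v - 3)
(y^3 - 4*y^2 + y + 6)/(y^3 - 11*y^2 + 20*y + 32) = (y^2 - 5*y + 6)/(y^2 - 12*y + 32)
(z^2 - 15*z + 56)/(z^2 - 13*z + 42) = (z - 8)/(z - 6)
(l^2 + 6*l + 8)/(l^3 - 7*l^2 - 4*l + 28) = (l + 4)/(l^2 - 9*l + 14)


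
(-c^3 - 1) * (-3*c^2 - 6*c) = 3*c^5 + 6*c^4 + 3*c^2 + 6*c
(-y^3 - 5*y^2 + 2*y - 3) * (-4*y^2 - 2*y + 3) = 4*y^5 + 22*y^4 - y^3 - 7*y^2 + 12*y - 9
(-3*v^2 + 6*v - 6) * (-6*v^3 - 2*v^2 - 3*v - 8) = 18*v^5 - 30*v^4 + 33*v^3 + 18*v^2 - 30*v + 48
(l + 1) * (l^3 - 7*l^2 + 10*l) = l^4 - 6*l^3 + 3*l^2 + 10*l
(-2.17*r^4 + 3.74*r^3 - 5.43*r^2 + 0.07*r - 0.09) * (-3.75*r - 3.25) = 8.1375*r^5 - 6.9725*r^4 + 8.2075*r^3 + 17.385*r^2 + 0.11*r + 0.2925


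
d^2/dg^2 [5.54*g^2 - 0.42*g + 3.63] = 11.0800000000000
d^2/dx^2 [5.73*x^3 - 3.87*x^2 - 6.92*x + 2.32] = 34.38*x - 7.74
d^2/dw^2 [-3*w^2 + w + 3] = -6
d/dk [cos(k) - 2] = -sin(k)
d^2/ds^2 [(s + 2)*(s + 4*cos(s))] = -4*(s + 2)*cos(s) - 8*sin(s) + 2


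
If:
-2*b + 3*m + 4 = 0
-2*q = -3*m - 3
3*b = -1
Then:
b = -1/3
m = -14/9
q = -5/6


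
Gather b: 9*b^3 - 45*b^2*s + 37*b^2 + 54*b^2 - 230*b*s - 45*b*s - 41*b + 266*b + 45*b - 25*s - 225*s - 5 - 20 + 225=9*b^3 + b^2*(91 - 45*s) + b*(270 - 275*s) - 250*s + 200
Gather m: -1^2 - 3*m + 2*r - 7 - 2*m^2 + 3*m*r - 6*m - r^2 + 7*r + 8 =-2*m^2 + m*(3*r - 9) - r^2 + 9*r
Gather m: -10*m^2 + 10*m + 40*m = -10*m^2 + 50*m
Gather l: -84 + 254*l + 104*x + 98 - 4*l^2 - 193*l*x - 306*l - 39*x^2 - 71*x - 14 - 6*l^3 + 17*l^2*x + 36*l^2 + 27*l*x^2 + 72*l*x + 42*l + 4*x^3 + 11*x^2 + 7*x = -6*l^3 + l^2*(17*x + 32) + l*(27*x^2 - 121*x - 10) + 4*x^3 - 28*x^2 + 40*x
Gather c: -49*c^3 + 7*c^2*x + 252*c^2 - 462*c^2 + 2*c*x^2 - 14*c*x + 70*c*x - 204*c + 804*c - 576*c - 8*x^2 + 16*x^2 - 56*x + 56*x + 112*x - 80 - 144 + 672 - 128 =-49*c^3 + c^2*(7*x - 210) + c*(2*x^2 + 56*x + 24) + 8*x^2 + 112*x + 320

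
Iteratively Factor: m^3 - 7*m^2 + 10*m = (m - 5)*(m^2 - 2*m) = m*(m - 5)*(m - 2)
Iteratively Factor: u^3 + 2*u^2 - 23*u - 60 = (u - 5)*(u^2 + 7*u + 12) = (u - 5)*(u + 4)*(u + 3)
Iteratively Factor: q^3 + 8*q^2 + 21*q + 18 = (q + 3)*(q^2 + 5*q + 6) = (q + 3)^2*(q + 2)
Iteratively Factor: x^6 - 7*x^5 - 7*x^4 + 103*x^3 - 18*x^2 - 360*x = (x)*(x^5 - 7*x^4 - 7*x^3 + 103*x^2 - 18*x - 360) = x*(x + 3)*(x^4 - 10*x^3 + 23*x^2 + 34*x - 120) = x*(x - 4)*(x + 3)*(x^3 - 6*x^2 - x + 30) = x*(x - 5)*(x - 4)*(x + 3)*(x^2 - x - 6) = x*(x - 5)*(x - 4)*(x + 2)*(x + 3)*(x - 3)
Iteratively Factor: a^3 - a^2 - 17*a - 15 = (a - 5)*(a^2 + 4*a + 3) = (a - 5)*(a + 3)*(a + 1)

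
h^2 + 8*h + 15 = (h + 3)*(h + 5)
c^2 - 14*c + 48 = (c - 8)*(c - 6)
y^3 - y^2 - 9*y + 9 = (y - 3)*(y - 1)*(y + 3)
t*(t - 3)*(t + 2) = t^3 - t^2 - 6*t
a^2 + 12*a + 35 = (a + 5)*(a + 7)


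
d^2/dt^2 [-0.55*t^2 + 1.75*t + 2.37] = -1.10000000000000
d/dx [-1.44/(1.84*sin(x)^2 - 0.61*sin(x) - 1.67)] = (5.2992*sin(x) - 0.8784)*cos(x)/(-1.84*sin(x)^2 + 0.61*sin(x) + 1.67)^2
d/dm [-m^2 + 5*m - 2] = 5 - 2*m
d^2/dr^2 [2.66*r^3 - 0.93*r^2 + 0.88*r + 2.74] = 15.96*r - 1.86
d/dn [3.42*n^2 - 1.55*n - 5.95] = 6.84*n - 1.55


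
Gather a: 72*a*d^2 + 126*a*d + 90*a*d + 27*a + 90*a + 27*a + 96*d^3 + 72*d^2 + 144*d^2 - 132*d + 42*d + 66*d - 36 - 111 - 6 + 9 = a*(72*d^2 + 216*d + 144) + 96*d^3 + 216*d^2 - 24*d - 144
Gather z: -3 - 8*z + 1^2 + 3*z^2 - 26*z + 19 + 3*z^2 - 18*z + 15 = 6*z^2 - 52*z + 32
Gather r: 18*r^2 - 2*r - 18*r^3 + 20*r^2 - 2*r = -18*r^3 + 38*r^2 - 4*r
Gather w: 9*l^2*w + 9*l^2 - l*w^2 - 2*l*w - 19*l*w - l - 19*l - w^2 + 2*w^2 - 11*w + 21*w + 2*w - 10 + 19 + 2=9*l^2 - 20*l + w^2*(1 - l) + w*(9*l^2 - 21*l + 12) + 11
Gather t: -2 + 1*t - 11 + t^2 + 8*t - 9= t^2 + 9*t - 22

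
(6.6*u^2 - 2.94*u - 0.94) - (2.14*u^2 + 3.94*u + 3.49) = 4.46*u^2 - 6.88*u - 4.43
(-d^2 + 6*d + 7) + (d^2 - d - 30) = 5*d - 23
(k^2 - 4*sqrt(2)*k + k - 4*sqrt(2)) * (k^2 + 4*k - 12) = k^4 - 4*sqrt(2)*k^3 + 5*k^3 - 20*sqrt(2)*k^2 - 8*k^2 - 12*k + 32*sqrt(2)*k + 48*sqrt(2)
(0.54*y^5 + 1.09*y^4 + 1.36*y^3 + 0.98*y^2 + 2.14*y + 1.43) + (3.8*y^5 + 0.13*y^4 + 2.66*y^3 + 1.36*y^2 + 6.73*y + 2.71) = 4.34*y^5 + 1.22*y^4 + 4.02*y^3 + 2.34*y^2 + 8.87*y + 4.14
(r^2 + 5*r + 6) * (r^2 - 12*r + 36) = r^4 - 7*r^3 - 18*r^2 + 108*r + 216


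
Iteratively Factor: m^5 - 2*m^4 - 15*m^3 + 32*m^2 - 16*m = (m - 4)*(m^4 + 2*m^3 - 7*m^2 + 4*m) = m*(m - 4)*(m^3 + 2*m^2 - 7*m + 4) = m*(m - 4)*(m - 1)*(m^2 + 3*m - 4) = m*(m - 4)*(m - 1)^2*(m + 4)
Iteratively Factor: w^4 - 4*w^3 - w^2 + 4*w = (w - 1)*(w^3 - 3*w^2 - 4*w) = (w - 4)*(w - 1)*(w^2 + w) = w*(w - 4)*(w - 1)*(w + 1)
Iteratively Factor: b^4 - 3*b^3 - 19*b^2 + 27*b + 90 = (b + 2)*(b^3 - 5*b^2 - 9*b + 45) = (b + 2)*(b + 3)*(b^2 - 8*b + 15) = (b - 3)*(b + 2)*(b + 3)*(b - 5)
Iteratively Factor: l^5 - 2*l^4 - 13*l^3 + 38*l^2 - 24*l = (l - 3)*(l^4 + l^3 - 10*l^2 + 8*l) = (l - 3)*(l + 4)*(l^3 - 3*l^2 + 2*l) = (l - 3)*(l - 2)*(l + 4)*(l^2 - l) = (l - 3)*(l - 2)*(l - 1)*(l + 4)*(l)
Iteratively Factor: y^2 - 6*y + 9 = (y - 3)*(y - 3)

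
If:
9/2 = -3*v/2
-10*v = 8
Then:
No Solution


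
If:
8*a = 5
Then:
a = 5/8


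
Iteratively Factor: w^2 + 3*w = (w)*(w + 3)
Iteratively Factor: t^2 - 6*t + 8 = (t - 2)*(t - 4)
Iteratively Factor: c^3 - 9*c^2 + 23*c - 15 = (c - 5)*(c^2 - 4*c + 3) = (c - 5)*(c - 1)*(c - 3)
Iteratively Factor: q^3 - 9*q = (q + 3)*(q^2 - 3*q) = (q - 3)*(q + 3)*(q)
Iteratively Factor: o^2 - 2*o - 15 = (o + 3)*(o - 5)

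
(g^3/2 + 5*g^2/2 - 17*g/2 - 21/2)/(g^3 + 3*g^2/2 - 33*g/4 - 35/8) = 4*(g^3 + 5*g^2 - 17*g - 21)/(8*g^3 + 12*g^2 - 66*g - 35)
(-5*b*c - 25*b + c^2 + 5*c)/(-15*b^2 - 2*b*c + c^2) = (c + 5)/(3*b + c)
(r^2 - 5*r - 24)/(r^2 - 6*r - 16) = (r + 3)/(r + 2)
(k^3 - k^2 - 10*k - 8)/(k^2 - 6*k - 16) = (k^2 - 3*k - 4)/(k - 8)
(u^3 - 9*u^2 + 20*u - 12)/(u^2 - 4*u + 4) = (u^2 - 7*u + 6)/(u - 2)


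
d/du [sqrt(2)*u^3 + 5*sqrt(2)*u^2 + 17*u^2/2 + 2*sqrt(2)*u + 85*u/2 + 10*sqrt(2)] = 3*sqrt(2)*u^2 + 10*sqrt(2)*u + 17*u + 2*sqrt(2) + 85/2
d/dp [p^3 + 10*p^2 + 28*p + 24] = 3*p^2 + 20*p + 28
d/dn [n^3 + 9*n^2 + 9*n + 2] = 3*n^2 + 18*n + 9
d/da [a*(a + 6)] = 2*a + 6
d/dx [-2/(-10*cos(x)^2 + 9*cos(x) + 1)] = 2*(20*cos(x) - 9)*sin(x)/(-10*cos(x)^2 + 9*cos(x) + 1)^2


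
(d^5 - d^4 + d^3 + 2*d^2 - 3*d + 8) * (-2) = -2*d^5 + 2*d^4 - 2*d^3 - 4*d^2 + 6*d - 16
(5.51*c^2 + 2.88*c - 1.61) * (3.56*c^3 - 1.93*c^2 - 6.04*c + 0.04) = 19.6156*c^5 - 0.381499999999999*c^4 - 44.5704*c^3 - 14.0675*c^2 + 9.8396*c - 0.0644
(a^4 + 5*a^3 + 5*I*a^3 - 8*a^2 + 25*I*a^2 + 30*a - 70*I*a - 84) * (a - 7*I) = a^5 + 5*a^4 - 2*I*a^4 + 27*a^3 - 10*I*a^3 + 205*a^2 - 14*I*a^2 - 574*a - 210*I*a + 588*I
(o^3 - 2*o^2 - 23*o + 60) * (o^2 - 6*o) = o^5 - 8*o^4 - 11*o^3 + 198*o^2 - 360*o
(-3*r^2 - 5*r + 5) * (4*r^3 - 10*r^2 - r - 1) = -12*r^5 + 10*r^4 + 73*r^3 - 42*r^2 - 5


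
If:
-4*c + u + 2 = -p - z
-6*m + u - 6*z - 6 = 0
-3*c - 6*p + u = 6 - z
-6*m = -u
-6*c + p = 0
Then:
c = -8/41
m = -25/246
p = -48/41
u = -25/41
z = -1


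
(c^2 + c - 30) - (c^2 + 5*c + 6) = -4*c - 36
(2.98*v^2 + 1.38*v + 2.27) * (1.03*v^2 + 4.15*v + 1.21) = 3.0694*v^4 + 13.7884*v^3 + 11.6709*v^2 + 11.0903*v + 2.7467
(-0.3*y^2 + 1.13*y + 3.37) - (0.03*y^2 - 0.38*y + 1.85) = -0.33*y^2 + 1.51*y + 1.52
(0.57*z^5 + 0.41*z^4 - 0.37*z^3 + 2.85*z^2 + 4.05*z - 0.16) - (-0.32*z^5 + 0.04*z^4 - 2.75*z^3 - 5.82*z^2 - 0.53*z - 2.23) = 0.89*z^5 + 0.37*z^4 + 2.38*z^3 + 8.67*z^2 + 4.58*z + 2.07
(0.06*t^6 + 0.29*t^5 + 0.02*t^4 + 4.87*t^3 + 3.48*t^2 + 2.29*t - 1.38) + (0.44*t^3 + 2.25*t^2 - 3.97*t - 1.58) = 0.06*t^6 + 0.29*t^5 + 0.02*t^4 + 5.31*t^3 + 5.73*t^2 - 1.68*t - 2.96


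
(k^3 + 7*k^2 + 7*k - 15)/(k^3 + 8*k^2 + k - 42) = (k^2 + 4*k - 5)/(k^2 + 5*k - 14)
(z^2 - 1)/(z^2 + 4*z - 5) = (z + 1)/(z + 5)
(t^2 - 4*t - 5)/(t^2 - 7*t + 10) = (t + 1)/(t - 2)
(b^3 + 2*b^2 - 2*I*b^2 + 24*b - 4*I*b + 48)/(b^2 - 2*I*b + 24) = b + 2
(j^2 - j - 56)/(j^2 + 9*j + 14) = (j - 8)/(j + 2)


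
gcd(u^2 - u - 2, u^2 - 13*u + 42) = 1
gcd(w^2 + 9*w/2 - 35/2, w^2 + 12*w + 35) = w + 7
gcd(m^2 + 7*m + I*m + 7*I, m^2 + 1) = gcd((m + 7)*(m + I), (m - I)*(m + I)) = m + I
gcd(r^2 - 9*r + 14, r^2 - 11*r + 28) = r - 7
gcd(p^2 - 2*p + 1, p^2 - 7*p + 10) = 1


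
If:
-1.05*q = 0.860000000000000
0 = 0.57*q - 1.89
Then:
No Solution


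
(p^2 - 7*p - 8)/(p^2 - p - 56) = (p + 1)/(p + 7)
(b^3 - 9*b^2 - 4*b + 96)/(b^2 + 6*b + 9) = (b^2 - 12*b + 32)/(b + 3)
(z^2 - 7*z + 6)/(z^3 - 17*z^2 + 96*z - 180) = (z - 1)/(z^2 - 11*z + 30)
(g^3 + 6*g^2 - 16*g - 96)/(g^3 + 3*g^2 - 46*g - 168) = (g - 4)/(g - 7)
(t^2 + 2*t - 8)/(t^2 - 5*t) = (t^2 + 2*t - 8)/(t*(t - 5))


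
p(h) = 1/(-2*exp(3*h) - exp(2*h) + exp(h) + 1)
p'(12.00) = 0.00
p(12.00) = 0.00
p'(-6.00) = 0.00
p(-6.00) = 1.00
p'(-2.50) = -0.06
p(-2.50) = 0.93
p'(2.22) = 0.00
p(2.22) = -0.00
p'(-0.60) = 1.24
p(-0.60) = 1.09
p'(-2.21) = -0.06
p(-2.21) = 0.91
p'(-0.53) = 1.91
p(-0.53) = 1.20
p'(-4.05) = -0.02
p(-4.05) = 0.98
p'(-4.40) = -0.01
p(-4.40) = 0.99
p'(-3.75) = -0.02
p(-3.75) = 0.98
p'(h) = (6*exp(3*h) + 2*exp(2*h) - exp(h))/(-2*exp(3*h) - exp(2*h) + exp(h) + 1)^2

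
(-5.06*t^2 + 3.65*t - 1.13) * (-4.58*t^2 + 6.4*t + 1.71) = 23.1748*t^4 - 49.101*t^3 + 19.8828*t^2 - 0.9905*t - 1.9323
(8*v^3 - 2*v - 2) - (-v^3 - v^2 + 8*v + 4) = 9*v^3 + v^2 - 10*v - 6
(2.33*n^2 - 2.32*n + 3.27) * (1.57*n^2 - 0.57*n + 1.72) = 3.6581*n^4 - 4.9705*n^3 + 10.4639*n^2 - 5.8543*n + 5.6244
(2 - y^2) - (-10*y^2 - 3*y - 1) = 9*y^2 + 3*y + 3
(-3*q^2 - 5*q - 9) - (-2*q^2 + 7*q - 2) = -q^2 - 12*q - 7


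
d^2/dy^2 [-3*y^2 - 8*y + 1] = -6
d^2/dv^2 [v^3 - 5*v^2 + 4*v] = 6*v - 10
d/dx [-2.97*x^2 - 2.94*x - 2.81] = -5.94*x - 2.94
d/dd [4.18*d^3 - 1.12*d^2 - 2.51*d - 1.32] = 12.54*d^2 - 2.24*d - 2.51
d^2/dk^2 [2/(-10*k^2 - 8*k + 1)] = 8*(50*k^2 + 40*k - 8*(5*k + 2)^2 - 5)/(10*k^2 + 8*k - 1)^3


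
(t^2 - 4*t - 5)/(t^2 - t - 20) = (t + 1)/(t + 4)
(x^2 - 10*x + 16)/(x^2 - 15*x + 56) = (x - 2)/(x - 7)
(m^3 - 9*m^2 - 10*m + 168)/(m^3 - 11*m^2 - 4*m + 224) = (m - 6)/(m - 8)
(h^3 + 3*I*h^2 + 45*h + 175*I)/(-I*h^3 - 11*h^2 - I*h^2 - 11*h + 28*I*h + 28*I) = (I*h^2 - 10*h - 25*I)/(h^2 + h*(1 - 4*I) - 4*I)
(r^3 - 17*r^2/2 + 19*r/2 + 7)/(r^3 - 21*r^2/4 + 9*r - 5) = 2*(2*r^2 - 13*r - 7)/(4*r^2 - 13*r + 10)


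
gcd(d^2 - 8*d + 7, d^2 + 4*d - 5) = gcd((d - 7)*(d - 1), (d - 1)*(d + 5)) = d - 1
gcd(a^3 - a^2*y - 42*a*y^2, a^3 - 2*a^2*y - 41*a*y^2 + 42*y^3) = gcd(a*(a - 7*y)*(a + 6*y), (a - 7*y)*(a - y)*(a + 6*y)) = -a^2 + a*y + 42*y^2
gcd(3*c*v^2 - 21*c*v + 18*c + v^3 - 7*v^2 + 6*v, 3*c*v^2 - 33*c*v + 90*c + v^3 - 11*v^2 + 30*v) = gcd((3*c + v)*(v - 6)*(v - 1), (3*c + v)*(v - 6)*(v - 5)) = 3*c*v - 18*c + v^2 - 6*v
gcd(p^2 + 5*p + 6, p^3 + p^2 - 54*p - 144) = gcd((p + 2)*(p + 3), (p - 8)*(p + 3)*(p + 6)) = p + 3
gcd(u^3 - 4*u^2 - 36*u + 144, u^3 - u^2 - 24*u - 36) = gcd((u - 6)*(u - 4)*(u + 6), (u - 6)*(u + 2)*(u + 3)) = u - 6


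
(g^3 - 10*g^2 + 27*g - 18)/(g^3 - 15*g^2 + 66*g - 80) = (g^3 - 10*g^2 + 27*g - 18)/(g^3 - 15*g^2 + 66*g - 80)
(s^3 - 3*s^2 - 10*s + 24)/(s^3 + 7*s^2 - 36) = (s - 4)/(s + 6)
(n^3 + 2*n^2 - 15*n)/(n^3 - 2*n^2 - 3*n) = (n + 5)/(n + 1)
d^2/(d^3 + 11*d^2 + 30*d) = d/(d^2 + 11*d + 30)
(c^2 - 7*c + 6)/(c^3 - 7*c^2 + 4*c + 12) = (c - 1)/(c^2 - c - 2)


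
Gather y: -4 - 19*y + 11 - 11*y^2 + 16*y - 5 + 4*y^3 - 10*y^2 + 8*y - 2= 4*y^3 - 21*y^2 + 5*y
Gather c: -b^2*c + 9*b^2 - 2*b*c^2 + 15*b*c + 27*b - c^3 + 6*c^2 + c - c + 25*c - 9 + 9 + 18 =9*b^2 + 27*b - c^3 + c^2*(6 - 2*b) + c*(-b^2 + 15*b + 25) + 18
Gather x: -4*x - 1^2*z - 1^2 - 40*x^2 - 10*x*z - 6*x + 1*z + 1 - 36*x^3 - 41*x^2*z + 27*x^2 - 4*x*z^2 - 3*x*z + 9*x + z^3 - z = -36*x^3 + x^2*(-41*z - 13) + x*(-4*z^2 - 13*z - 1) + z^3 - z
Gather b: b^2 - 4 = b^2 - 4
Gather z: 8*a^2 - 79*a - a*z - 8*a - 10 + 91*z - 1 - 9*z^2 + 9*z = 8*a^2 - 87*a - 9*z^2 + z*(100 - a) - 11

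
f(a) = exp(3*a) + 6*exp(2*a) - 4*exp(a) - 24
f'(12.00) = 12934012510160124.64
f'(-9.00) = 0.00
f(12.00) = 4311390481196931.12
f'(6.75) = 1877642906.80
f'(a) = 3*exp(3*a) + 12*exp(2*a) - 4*exp(a)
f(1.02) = 32.38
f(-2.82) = -24.22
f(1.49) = 163.74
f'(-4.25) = -0.05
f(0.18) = -18.47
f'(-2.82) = -0.20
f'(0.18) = 17.56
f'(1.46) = 444.79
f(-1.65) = -24.54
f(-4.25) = -24.06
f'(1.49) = 480.58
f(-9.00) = -24.00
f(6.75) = 627337500.18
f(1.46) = 149.86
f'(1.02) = 145.18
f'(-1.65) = -0.30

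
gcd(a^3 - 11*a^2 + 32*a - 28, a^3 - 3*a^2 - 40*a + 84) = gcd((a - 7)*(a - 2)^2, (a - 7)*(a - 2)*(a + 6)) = a^2 - 9*a + 14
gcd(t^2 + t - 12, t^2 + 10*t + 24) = t + 4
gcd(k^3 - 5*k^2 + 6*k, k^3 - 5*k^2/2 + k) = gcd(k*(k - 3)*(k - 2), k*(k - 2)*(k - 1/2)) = k^2 - 2*k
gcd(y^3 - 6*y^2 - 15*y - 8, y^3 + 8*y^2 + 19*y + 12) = y + 1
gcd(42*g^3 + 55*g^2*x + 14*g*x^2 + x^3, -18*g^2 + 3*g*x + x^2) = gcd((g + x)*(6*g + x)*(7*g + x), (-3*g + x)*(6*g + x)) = 6*g + x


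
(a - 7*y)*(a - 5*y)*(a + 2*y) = a^3 - 10*a^2*y + 11*a*y^2 + 70*y^3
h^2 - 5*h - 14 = (h - 7)*(h + 2)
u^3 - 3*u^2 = u^2*(u - 3)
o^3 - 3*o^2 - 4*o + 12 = (o - 3)*(o - 2)*(o + 2)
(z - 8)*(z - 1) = z^2 - 9*z + 8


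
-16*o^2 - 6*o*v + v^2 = (-8*o + v)*(2*o + v)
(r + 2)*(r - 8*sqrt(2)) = r^2 - 8*sqrt(2)*r + 2*r - 16*sqrt(2)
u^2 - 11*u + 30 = (u - 6)*(u - 5)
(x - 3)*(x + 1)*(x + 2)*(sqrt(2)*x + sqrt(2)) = sqrt(2)*x^4 + sqrt(2)*x^3 - 7*sqrt(2)*x^2 - 13*sqrt(2)*x - 6*sqrt(2)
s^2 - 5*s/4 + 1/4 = (s - 1)*(s - 1/4)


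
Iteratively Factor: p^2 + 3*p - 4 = (p + 4)*(p - 1)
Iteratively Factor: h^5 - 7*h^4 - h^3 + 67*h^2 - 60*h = (h - 1)*(h^4 - 6*h^3 - 7*h^2 + 60*h) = (h - 4)*(h - 1)*(h^3 - 2*h^2 - 15*h) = h*(h - 4)*(h - 1)*(h^2 - 2*h - 15) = h*(h - 4)*(h - 1)*(h + 3)*(h - 5)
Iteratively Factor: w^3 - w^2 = (w)*(w^2 - w) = w^2*(w - 1)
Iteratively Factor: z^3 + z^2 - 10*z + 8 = (z + 4)*(z^2 - 3*z + 2) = (z - 2)*(z + 4)*(z - 1)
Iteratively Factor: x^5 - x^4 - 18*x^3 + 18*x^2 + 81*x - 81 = (x - 1)*(x^4 - 18*x^2 + 81) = (x - 3)*(x - 1)*(x^3 + 3*x^2 - 9*x - 27) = (x - 3)*(x - 1)*(x + 3)*(x^2 - 9) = (x - 3)*(x - 1)*(x + 3)^2*(x - 3)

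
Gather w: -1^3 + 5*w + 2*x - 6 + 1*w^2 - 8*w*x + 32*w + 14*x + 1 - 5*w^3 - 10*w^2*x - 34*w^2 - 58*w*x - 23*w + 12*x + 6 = -5*w^3 + w^2*(-10*x - 33) + w*(14 - 66*x) + 28*x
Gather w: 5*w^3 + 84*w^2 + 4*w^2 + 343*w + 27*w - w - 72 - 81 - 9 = 5*w^3 + 88*w^2 + 369*w - 162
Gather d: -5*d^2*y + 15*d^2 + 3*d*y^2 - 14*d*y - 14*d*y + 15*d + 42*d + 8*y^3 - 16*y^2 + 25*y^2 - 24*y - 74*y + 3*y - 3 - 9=d^2*(15 - 5*y) + d*(3*y^2 - 28*y + 57) + 8*y^3 + 9*y^2 - 95*y - 12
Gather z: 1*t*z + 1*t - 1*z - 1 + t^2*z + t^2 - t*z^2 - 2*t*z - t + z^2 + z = t^2 + z^2*(1 - t) + z*(t^2 - t) - 1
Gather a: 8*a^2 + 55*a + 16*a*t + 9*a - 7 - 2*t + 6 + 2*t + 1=8*a^2 + a*(16*t + 64)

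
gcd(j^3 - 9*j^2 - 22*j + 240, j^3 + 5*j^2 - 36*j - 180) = j^2 - j - 30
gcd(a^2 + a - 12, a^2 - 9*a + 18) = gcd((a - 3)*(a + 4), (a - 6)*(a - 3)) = a - 3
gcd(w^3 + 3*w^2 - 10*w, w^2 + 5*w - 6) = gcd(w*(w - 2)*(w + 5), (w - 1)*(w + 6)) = 1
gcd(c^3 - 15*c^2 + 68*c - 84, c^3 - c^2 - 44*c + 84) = c^2 - 8*c + 12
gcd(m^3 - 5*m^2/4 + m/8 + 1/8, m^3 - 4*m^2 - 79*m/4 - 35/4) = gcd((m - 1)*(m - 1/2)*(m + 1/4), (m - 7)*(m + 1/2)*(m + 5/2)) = 1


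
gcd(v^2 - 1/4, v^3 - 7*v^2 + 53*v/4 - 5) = v - 1/2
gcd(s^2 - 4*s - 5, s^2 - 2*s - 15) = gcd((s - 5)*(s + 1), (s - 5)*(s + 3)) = s - 5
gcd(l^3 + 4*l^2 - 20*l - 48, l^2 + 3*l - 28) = l - 4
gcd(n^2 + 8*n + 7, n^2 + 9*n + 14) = n + 7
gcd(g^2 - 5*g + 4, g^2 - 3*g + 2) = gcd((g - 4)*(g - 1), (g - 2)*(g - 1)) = g - 1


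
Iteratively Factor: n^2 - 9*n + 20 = (n - 5)*(n - 4)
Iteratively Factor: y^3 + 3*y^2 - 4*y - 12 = (y + 2)*(y^2 + y - 6) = (y - 2)*(y + 2)*(y + 3)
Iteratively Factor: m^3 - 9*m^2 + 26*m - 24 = (m - 3)*(m^2 - 6*m + 8) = (m - 3)*(m - 2)*(m - 4)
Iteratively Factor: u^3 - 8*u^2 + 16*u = (u - 4)*(u^2 - 4*u) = u*(u - 4)*(u - 4)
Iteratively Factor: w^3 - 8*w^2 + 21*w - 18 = (w - 3)*(w^2 - 5*w + 6) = (w - 3)*(w - 2)*(w - 3)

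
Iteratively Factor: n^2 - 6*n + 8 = (n - 4)*(n - 2)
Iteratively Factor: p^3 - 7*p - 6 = (p + 2)*(p^2 - 2*p - 3) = (p + 1)*(p + 2)*(p - 3)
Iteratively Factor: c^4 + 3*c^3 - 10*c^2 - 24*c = (c)*(c^3 + 3*c^2 - 10*c - 24) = c*(c - 3)*(c^2 + 6*c + 8) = c*(c - 3)*(c + 2)*(c + 4)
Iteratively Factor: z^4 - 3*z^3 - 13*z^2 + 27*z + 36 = (z - 3)*(z^3 - 13*z - 12) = (z - 4)*(z - 3)*(z^2 + 4*z + 3) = (z - 4)*(z - 3)*(z + 1)*(z + 3)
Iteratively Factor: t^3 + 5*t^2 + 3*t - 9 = (t + 3)*(t^2 + 2*t - 3) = (t + 3)^2*(t - 1)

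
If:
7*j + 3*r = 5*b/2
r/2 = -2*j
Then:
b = r/2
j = -r/4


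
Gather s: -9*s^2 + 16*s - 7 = -9*s^2 + 16*s - 7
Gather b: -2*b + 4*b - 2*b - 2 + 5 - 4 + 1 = 0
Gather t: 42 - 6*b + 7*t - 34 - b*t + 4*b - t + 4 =-2*b + t*(6 - b) + 12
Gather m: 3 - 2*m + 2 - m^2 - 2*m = -m^2 - 4*m + 5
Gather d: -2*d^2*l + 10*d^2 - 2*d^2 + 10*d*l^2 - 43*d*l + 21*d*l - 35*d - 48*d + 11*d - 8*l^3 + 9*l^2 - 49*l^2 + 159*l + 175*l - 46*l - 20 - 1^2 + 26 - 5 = d^2*(8 - 2*l) + d*(10*l^2 - 22*l - 72) - 8*l^3 - 40*l^2 + 288*l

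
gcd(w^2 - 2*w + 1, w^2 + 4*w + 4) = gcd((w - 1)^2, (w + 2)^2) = 1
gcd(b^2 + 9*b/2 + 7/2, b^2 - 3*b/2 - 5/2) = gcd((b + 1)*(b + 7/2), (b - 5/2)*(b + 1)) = b + 1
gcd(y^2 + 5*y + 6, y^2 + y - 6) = y + 3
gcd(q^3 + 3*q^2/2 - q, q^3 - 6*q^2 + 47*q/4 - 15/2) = 1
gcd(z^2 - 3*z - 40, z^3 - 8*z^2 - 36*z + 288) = z - 8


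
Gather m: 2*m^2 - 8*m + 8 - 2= 2*m^2 - 8*m + 6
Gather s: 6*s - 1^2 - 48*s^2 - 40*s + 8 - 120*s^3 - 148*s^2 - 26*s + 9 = -120*s^3 - 196*s^2 - 60*s + 16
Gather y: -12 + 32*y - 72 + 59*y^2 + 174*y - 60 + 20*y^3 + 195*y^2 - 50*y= 20*y^3 + 254*y^2 + 156*y - 144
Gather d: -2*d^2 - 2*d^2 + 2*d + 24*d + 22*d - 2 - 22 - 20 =-4*d^2 + 48*d - 44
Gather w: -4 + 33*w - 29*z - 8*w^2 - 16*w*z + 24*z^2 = -8*w^2 + w*(33 - 16*z) + 24*z^2 - 29*z - 4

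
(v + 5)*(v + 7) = v^2 + 12*v + 35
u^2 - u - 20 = (u - 5)*(u + 4)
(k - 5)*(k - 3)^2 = k^3 - 11*k^2 + 39*k - 45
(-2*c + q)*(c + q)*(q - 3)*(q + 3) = -2*c^2*q^2 + 18*c^2 - c*q^3 + 9*c*q + q^4 - 9*q^2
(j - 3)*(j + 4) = j^2 + j - 12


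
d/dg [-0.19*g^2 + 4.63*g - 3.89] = 4.63 - 0.38*g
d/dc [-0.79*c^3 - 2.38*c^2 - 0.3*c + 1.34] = -2.37*c^2 - 4.76*c - 0.3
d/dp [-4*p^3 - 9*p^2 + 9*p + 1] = -12*p^2 - 18*p + 9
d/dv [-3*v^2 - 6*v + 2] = -6*v - 6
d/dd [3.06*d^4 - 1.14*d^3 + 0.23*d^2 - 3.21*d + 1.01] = 12.24*d^3 - 3.42*d^2 + 0.46*d - 3.21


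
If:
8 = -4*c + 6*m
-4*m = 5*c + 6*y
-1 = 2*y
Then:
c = -7/23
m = 26/23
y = -1/2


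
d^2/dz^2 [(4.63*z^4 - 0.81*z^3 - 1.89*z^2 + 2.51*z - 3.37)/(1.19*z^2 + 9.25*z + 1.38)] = (13.113086*z^6 + 305.78835*z^5 + 2422.546566*z^4 + 858.397486*z^3 + 33.7595700000001*z^2 - 256.558566*z - 636.901754)/(1.685159*z^6 + 39.296775*z^5 + 311.320779*z^4 + 882.595225*z^3 + 361.027458*z^2 + 52.8471*z + 2.628072)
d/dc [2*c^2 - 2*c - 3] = 4*c - 2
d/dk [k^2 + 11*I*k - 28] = 2*k + 11*I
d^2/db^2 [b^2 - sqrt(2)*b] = 2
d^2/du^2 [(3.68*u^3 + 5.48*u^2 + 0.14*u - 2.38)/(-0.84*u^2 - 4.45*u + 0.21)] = (-3.5527136788005e-15*u^5 - 106.273792*u^3 + 24.909696*u^2 + 52.256736*u + 94.354568)/(0.592704*u^6 + 9.41976*u^5 + 49.457772*u^4 + 83.411245*u^3 - 12.364443*u^2 + 0.588735*u - 0.009261)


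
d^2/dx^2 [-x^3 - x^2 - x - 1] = -6*x - 2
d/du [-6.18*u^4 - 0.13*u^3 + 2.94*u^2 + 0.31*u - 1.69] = -24.72*u^3 - 0.39*u^2 + 5.88*u + 0.31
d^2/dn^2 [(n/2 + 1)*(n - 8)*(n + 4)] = 3*n - 2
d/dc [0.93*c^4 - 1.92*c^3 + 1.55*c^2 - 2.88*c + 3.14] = 3.72*c^3 - 5.76*c^2 + 3.1*c - 2.88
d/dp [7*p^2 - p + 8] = 14*p - 1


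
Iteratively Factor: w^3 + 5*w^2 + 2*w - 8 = (w - 1)*(w^2 + 6*w + 8) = (w - 1)*(w + 2)*(w + 4)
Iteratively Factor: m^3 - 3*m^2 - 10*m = (m)*(m^2 - 3*m - 10) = m*(m - 5)*(m + 2)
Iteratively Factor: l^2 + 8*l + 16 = (l + 4)*(l + 4)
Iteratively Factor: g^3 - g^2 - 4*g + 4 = (g + 2)*(g^2 - 3*g + 2) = (g - 1)*(g + 2)*(g - 2)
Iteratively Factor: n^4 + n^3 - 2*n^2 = (n + 2)*(n^3 - n^2) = (n - 1)*(n + 2)*(n^2) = n*(n - 1)*(n + 2)*(n)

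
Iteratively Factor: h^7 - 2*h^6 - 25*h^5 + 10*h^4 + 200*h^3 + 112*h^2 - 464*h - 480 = (h - 2)*(h^6 - 25*h^4 - 40*h^3 + 120*h^2 + 352*h + 240) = (h - 2)*(h + 2)*(h^5 - 2*h^4 - 21*h^3 + 2*h^2 + 116*h + 120) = (h - 3)*(h - 2)*(h + 2)*(h^4 + h^3 - 18*h^2 - 52*h - 40) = (h - 3)*(h - 2)*(h + 2)^2*(h^3 - h^2 - 16*h - 20) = (h - 3)*(h - 2)*(h + 2)^3*(h^2 - 3*h - 10) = (h - 5)*(h - 3)*(h - 2)*(h + 2)^3*(h + 2)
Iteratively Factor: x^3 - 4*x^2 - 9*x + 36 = (x - 4)*(x^2 - 9) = (x - 4)*(x - 3)*(x + 3)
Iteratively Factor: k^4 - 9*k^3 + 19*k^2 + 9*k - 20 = (k - 4)*(k^3 - 5*k^2 - k + 5) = (k - 4)*(k + 1)*(k^2 - 6*k + 5) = (k - 5)*(k - 4)*(k + 1)*(k - 1)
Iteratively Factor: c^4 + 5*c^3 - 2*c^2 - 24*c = (c - 2)*(c^3 + 7*c^2 + 12*c) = (c - 2)*(c + 4)*(c^2 + 3*c) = c*(c - 2)*(c + 4)*(c + 3)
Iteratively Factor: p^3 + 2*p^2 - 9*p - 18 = (p + 2)*(p^2 - 9) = (p + 2)*(p + 3)*(p - 3)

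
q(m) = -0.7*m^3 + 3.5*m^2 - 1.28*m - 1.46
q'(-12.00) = -387.68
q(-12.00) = 1727.50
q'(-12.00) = -387.68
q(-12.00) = 1727.50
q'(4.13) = -8.19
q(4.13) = 3.64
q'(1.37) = 4.37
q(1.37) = 1.56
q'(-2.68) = -35.12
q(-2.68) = 40.58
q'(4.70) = -14.77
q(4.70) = -2.84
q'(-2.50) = -31.90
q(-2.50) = 34.55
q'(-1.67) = -18.83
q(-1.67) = 13.70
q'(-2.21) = -27.01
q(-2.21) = 26.02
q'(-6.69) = -142.10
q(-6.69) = 373.34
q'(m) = -2.1*m^2 + 7.0*m - 1.28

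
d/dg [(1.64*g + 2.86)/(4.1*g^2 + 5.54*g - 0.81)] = (6.724*g^2 + 9.0856*g - (1.64*g + 2.86)*(8.2*g + 5.54) - 1.3284)/(4.1*g^2 + 5.54*g - 0.81)^2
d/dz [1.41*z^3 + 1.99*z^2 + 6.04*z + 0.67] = 4.23*z^2 + 3.98*z + 6.04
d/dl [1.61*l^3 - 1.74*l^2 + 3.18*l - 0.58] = 4.83*l^2 - 3.48*l + 3.18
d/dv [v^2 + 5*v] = 2*v + 5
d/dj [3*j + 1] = 3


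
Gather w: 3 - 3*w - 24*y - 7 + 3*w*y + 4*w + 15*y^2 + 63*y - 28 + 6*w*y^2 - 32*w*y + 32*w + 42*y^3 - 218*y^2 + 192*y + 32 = w*(6*y^2 - 29*y + 33) + 42*y^3 - 203*y^2 + 231*y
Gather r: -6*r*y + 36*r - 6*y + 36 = r*(36 - 6*y) - 6*y + 36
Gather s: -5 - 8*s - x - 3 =-8*s - x - 8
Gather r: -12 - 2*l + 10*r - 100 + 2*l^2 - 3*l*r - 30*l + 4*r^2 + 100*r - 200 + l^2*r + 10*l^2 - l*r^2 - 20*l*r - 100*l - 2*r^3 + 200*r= 12*l^2 - 132*l - 2*r^3 + r^2*(4 - l) + r*(l^2 - 23*l + 310) - 312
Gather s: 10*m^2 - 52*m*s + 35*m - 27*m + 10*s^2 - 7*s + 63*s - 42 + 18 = 10*m^2 + 8*m + 10*s^2 + s*(56 - 52*m) - 24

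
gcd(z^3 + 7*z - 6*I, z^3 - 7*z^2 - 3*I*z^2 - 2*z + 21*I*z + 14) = z^2 - 3*I*z - 2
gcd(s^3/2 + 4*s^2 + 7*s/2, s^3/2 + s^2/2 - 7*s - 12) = 1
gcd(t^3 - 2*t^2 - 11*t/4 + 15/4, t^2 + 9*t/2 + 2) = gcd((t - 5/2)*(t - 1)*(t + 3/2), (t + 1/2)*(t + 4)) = 1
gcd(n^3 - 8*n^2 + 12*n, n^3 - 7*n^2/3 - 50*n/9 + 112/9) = n - 2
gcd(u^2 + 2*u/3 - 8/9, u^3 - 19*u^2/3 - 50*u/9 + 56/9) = u^2 + 2*u/3 - 8/9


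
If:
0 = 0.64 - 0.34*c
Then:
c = 1.88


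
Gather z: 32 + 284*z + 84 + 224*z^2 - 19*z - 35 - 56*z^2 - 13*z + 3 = 168*z^2 + 252*z + 84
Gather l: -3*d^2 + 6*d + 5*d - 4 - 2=-3*d^2 + 11*d - 6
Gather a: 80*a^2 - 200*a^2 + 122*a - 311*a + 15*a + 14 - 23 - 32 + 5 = -120*a^2 - 174*a - 36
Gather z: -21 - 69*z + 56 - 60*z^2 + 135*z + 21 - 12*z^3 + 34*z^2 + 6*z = -12*z^3 - 26*z^2 + 72*z + 56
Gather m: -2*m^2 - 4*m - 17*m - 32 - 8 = -2*m^2 - 21*m - 40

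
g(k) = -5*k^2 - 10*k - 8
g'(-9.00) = 80.00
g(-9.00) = -323.00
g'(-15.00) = 140.00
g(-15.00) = -983.00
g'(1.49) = -24.90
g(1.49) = -34.00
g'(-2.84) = 18.40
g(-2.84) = -19.93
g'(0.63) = -16.30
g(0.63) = -16.28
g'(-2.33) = 13.30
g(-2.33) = -11.84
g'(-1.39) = 3.90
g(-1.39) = -3.76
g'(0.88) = -18.80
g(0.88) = -20.67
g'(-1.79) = 7.90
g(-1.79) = -6.12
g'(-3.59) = 25.90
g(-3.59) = -36.54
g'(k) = -10*k - 10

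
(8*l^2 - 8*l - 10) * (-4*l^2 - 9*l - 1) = -32*l^4 - 40*l^3 + 104*l^2 + 98*l + 10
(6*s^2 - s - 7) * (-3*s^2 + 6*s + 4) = -18*s^4 + 39*s^3 + 39*s^2 - 46*s - 28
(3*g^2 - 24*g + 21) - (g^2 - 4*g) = 2*g^2 - 20*g + 21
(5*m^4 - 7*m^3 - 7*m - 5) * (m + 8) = 5*m^5 + 33*m^4 - 56*m^3 - 7*m^2 - 61*m - 40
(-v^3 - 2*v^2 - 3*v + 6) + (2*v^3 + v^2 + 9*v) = v^3 - v^2 + 6*v + 6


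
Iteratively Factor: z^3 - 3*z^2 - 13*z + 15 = (z - 1)*(z^2 - 2*z - 15) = (z - 1)*(z + 3)*(z - 5)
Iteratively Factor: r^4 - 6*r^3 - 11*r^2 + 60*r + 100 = (r - 5)*(r^3 - r^2 - 16*r - 20) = (r - 5)*(r + 2)*(r^2 - 3*r - 10) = (r - 5)*(r + 2)^2*(r - 5)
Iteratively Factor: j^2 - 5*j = (j - 5)*(j)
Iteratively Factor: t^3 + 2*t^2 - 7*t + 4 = (t - 1)*(t^2 + 3*t - 4) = (t - 1)^2*(t + 4)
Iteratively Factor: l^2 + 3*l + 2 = (l + 2)*(l + 1)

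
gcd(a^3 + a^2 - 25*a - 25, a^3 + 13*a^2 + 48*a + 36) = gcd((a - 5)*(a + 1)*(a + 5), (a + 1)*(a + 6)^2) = a + 1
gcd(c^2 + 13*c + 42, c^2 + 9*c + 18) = c + 6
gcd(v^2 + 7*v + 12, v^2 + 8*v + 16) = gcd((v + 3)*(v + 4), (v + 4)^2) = v + 4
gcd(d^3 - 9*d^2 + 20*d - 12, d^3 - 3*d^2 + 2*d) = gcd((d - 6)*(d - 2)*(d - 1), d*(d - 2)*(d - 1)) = d^2 - 3*d + 2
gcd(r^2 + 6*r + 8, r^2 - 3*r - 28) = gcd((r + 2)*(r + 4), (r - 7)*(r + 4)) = r + 4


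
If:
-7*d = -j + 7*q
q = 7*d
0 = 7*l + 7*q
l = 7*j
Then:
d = 0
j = 0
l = 0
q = 0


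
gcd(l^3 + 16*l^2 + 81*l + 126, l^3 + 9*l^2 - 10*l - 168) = l^2 + 13*l + 42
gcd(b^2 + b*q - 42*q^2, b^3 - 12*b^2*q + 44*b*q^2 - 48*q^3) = -b + 6*q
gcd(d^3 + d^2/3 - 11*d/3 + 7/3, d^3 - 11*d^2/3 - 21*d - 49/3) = d + 7/3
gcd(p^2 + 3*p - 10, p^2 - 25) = p + 5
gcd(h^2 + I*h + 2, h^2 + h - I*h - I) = h - I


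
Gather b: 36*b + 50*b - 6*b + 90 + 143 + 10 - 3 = 80*b + 240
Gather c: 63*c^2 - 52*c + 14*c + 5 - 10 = 63*c^2 - 38*c - 5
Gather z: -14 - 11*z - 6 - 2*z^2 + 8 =-2*z^2 - 11*z - 12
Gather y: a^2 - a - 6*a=a^2 - 7*a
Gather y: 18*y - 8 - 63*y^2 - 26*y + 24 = -63*y^2 - 8*y + 16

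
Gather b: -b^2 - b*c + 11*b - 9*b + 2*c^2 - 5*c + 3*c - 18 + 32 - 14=-b^2 + b*(2 - c) + 2*c^2 - 2*c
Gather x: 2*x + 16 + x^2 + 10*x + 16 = x^2 + 12*x + 32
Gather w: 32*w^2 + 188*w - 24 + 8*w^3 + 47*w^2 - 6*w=8*w^3 + 79*w^2 + 182*w - 24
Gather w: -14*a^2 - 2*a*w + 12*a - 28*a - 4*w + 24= -14*a^2 - 16*a + w*(-2*a - 4) + 24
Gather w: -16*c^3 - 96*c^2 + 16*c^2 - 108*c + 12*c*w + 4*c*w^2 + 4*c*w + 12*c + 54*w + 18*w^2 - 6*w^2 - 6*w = -16*c^3 - 80*c^2 - 96*c + w^2*(4*c + 12) + w*(16*c + 48)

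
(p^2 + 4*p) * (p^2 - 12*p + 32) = p^4 - 8*p^3 - 16*p^2 + 128*p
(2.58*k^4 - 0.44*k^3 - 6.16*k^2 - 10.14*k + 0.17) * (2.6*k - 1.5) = 6.708*k^5 - 5.014*k^4 - 15.356*k^3 - 17.124*k^2 + 15.652*k - 0.255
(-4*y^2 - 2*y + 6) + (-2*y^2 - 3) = -6*y^2 - 2*y + 3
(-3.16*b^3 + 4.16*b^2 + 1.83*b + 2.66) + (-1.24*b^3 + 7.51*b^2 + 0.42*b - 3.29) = -4.4*b^3 + 11.67*b^2 + 2.25*b - 0.63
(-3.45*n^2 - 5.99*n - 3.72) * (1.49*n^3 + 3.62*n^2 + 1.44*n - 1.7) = -5.1405*n^5 - 21.4141*n^4 - 32.1946*n^3 - 16.227*n^2 + 4.8262*n + 6.324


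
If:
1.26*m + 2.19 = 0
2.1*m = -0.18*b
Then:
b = 20.28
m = -1.74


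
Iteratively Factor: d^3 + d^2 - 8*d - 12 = (d - 3)*(d^2 + 4*d + 4) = (d - 3)*(d + 2)*(d + 2)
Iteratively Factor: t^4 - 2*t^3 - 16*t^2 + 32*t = (t - 2)*(t^3 - 16*t) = (t - 2)*(t + 4)*(t^2 - 4*t) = (t - 4)*(t - 2)*(t + 4)*(t)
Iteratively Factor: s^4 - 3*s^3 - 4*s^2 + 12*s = (s - 2)*(s^3 - s^2 - 6*s) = (s - 2)*(s + 2)*(s^2 - 3*s) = (s - 3)*(s - 2)*(s + 2)*(s)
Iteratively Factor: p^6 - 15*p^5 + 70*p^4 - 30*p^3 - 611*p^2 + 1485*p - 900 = (p + 3)*(p^5 - 18*p^4 + 124*p^3 - 402*p^2 + 595*p - 300) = (p - 3)*(p + 3)*(p^4 - 15*p^3 + 79*p^2 - 165*p + 100) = (p - 5)*(p - 3)*(p + 3)*(p^3 - 10*p^2 + 29*p - 20) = (p - 5)*(p - 4)*(p - 3)*(p + 3)*(p^2 - 6*p + 5) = (p - 5)^2*(p - 4)*(p - 3)*(p + 3)*(p - 1)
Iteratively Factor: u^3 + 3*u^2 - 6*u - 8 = (u + 1)*(u^2 + 2*u - 8) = (u - 2)*(u + 1)*(u + 4)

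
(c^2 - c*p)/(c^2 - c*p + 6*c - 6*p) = c/(c + 6)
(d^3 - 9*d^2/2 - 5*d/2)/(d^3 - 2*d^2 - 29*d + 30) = d*(2*d^2 - 9*d - 5)/(2*(d^3 - 2*d^2 - 29*d + 30))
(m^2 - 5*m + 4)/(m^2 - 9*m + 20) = (m - 1)/(m - 5)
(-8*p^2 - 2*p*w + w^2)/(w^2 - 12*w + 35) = (-8*p^2 - 2*p*w + w^2)/(w^2 - 12*w + 35)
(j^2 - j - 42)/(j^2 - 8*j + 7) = (j + 6)/(j - 1)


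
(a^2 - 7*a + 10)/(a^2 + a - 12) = (a^2 - 7*a + 10)/(a^2 + a - 12)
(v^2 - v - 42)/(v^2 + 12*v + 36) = (v - 7)/(v + 6)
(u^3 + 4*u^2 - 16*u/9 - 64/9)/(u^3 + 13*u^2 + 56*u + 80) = (u^2 - 16/9)/(u^2 + 9*u + 20)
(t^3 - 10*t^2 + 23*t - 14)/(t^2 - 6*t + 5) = (t^2 - 9*t + 14)/(t - 5)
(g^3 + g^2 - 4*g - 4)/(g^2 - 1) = (g^2 - 4)/(g - 1)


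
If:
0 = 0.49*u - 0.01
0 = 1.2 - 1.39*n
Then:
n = 0.86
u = 0.02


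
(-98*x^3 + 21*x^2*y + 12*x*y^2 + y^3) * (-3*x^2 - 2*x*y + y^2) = 294*x^5 + 133*x^4*y - 176*x^3*y^2 - 6*x^2*y^3 + 10*x*y^4 + y^5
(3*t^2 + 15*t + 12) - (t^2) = 2*t^2 + 15*t + 12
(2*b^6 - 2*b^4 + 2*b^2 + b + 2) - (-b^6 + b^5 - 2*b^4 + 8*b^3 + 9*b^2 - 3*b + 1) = 3*b^6 - b^5 - 8*b^3 - 7*b^2 + 4*b + 1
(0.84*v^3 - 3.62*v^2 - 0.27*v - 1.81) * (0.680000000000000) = 0.5712*v^3 - 2.4616*v^2 - 0.1836*v - 1.2308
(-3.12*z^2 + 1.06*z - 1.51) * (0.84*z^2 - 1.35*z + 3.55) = -2.6208*z^4 + 5.1024*z^3 - 13.7754*z^2 + 5.8015*z - 5.3605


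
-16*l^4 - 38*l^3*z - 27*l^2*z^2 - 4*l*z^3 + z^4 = (-8*l + z)*(l + z)^2*(2*l + z)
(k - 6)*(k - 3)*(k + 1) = k^3 - 8*k^2 + 9*k + 18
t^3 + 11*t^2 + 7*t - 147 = (t - 3)*(t + 7)^2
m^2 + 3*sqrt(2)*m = m*(m + 3*sqrt(2))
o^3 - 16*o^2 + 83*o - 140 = (o - 7)*(o - 5)*(o - 4)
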